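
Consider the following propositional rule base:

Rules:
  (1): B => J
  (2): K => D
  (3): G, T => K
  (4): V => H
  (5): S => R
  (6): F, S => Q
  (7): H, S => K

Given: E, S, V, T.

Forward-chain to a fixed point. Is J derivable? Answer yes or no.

Round 1: (4) [V => H]; (5) [S => R]. New: H, R.
Round 2: (7) [H, S => K]. New: K.
Round 3: (2) [K => D]. New: D.
Fixed point reached. J is concluded only by (1); (1) needs B (never derived).

no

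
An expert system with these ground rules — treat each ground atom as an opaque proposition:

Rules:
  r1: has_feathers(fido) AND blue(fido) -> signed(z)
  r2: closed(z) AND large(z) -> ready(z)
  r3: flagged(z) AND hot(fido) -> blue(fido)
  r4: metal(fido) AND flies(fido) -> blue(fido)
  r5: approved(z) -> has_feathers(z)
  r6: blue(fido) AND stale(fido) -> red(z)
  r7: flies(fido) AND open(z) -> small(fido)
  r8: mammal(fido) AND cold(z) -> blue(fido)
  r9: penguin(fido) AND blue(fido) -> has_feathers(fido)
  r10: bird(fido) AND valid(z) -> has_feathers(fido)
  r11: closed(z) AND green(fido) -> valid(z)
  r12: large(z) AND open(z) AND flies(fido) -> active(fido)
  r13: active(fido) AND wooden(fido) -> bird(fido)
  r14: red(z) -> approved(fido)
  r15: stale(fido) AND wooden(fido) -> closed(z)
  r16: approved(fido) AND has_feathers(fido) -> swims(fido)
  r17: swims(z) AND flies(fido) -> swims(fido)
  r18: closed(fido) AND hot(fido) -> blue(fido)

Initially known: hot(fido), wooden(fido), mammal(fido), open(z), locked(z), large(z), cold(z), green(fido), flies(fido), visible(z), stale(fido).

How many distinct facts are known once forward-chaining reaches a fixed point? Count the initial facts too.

23

Round 1: r7 [flies(fido) AND open(z) -> small(fido)]; r8 [mammal(fido) AND cold(z) -> blue(fido)]; r12 [large(z) AND open(z) AND flies(fido) -> active(fido)]; r15 [stale(fido) AND wooden(fido) -> closed(z)]. New: small(fido), blue(fido), active(fido), closed(z).
Round 2: r2 [closed(z) AND large(z) -> ready(z)]; r6 [blue(fido) AND stale(fido) -> red(z)]; r11 [closed(z) AND green(fido) -> valid(z)]; r13 [active(fido) AND wooden(fido) -> bird(fido)]. New: ready(z), red(z), valid(z), bird(fido).
Round 3: r10 [bird(fido) AND valid(z) -> has_feathers(fido)]; r14 [red(z) -> approved(fido)]. New: has_feathers(fido), approved(fido).
Round 4: r1 [has_feathers(fido) AND blue(fido) -> signed(z)]; r16 [approved(fido) AND has_feathers(fido) -> swims(fido)]. New: signed(z), swims(fido).
Closure: {active(fido), approved(fido), bird(fido), blue(fido), closed(z), cold(z), flies(fido), green(fido), has_feathers(fido), hot(fido), large(z), locked(z), mammal(fido), open(z), ready(z), red(z), signed(z), small(fido), stale(fido), swims(fido), valid(z), visible(z), wooden(fido)} — 23 facts.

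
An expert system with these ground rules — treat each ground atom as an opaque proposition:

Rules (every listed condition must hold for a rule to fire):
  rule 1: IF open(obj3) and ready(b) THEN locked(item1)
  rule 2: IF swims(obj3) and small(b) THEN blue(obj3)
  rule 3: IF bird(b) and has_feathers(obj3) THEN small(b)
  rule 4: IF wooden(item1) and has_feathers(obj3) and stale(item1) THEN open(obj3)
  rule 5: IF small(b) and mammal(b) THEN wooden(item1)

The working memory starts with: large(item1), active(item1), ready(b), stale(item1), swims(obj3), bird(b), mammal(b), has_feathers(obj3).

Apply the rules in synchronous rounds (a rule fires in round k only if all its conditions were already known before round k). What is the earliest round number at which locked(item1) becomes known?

Round 1: rule 3 [IF bird(b) and has_feathers(obj3) THEN small(b)]. New: small(b).
Round 2: rule 2 [IF swims(obj3) and small(b) THEN blue(obj3)]; rule 5 [IF small(b) and mammal(b) THEN wooden(item1)]. New: blue(obj3), wooden(item1).
Round 3: rule 4 [IF wooden(item1) and has_feathers(obj3) and stale(item1) THEN open(obj3)]. New: open(obj3).
Round 4: rule 1 [IF open(obj3) and ready(b) THEN locked(item1)]. New: locked(item1).
locked(item1) first appears in round 4.

4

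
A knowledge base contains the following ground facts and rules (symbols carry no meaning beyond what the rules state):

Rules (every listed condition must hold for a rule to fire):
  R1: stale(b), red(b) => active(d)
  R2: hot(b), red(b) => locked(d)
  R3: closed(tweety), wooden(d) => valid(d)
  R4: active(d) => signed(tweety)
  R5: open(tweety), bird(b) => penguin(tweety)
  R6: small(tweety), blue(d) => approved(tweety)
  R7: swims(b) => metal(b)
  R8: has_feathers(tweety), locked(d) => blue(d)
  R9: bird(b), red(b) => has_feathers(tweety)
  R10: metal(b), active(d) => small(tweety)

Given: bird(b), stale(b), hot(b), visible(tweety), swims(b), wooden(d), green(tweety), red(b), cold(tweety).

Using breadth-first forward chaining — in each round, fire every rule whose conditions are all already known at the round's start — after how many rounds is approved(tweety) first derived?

[1] R1 [stale(b), red(b) => active(d)]; R2 [hot(b), red(b) => locked(d)]; R7 [swims(b) => metal(b)]; R9 [bird(b), red(b) => has_feathers(tweety)]. ⇒ new: active(d), locked(d), metal(b), has_feathers(tweety).
[2] R4 [active(d) => signed(tweety)]; R8 [has_feathers(tweety), locked(d) => blue(d)]; R10 [metal(b), active(d) => small(tweety)]. ⇒ new: signed(tweety), blue(d), small(tweety).
[3] R6 [small(tweety), blue(d) => approved(tweety)]. ⇒ new: approved(tweety).
approved(tweety) first appears in round 3.

3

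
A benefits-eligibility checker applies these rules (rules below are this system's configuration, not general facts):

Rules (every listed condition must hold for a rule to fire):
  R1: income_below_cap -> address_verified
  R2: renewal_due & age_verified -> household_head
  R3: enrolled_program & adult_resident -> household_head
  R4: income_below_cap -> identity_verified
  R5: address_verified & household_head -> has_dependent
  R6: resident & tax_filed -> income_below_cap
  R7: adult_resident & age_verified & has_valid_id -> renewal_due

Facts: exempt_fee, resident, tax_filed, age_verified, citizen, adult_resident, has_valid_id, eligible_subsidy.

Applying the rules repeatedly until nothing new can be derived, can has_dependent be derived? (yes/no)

Round 1: R6 [resident & tax_filed -> income_below_cap]; R7 [adult_resident & age_verified & has_valid_id -> renewal_due]. Adds income_below_cap, renewal_due.
Round 2: R1 [income_below_cap -> address_verified]; R2 [renewal_due & age_verified -> household_head]; R4 [income_below_cap -> identity_verified]. Adds address_verified, household_head, identity_verified.
Round 3: R5 [address_verified & household_head -> has_dependent]. Adds has_dependent.
has_dependent appears in round 3, so it is derivable.

yes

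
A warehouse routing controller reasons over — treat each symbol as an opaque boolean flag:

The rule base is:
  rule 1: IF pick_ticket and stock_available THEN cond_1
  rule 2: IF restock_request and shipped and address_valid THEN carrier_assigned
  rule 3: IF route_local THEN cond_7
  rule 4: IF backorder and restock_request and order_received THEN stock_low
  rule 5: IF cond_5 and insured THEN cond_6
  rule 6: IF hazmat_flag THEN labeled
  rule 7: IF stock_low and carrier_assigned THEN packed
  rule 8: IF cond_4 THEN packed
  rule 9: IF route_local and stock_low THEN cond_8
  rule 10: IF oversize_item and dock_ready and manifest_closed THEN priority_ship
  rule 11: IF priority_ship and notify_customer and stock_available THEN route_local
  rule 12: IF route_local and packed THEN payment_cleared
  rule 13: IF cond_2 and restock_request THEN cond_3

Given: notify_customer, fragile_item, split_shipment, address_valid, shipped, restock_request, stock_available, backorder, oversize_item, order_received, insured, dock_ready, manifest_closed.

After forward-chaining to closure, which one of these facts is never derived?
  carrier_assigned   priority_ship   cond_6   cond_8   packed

Round 1: rule 2 [IF restock_request and shipped and address_valid THEN carrier_assigned]; rule 4 [IF backorder and restock_request and order_received THEN stock_low]; rule 10 [IF oversize_item and dock_ready and manifest_closed THEN priority_ship]. Adds carrier_assigned, stock_low, priority_ship.
Round 2: rule 7 [IF stock_low and carrier_assigned THEN packed]; rule 11 [IF priority_ship and notify_customer and stock_available THEN route_local]. Adds packed, route_local.
Round 3: rule 3 [IF route_local THEN cond_7]; rule 9 [IF route_local and stock_low THEN cond_8]; rule 12 [IF route_local and packed THEN payment_cleared]. Adds cond_7, cond_8, payment_cleared.
Derived: priority_ship (round 1), carrier_assigned (round 1), packed (round 2), cond_8 (round 3). cond_6 never appears in any round.

cond_6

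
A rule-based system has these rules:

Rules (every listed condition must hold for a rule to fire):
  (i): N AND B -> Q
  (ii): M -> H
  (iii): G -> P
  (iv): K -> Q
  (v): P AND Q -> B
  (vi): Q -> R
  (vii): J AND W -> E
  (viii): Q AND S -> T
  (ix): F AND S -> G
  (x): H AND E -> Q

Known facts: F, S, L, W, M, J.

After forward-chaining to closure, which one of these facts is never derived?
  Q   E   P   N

Round 1: (ii) [M -> H]; (vii) [J AND W -> E]; (ix) [F AND S -> G]. Adds H, E, G.
Round 2: (iii) [G -> P]; (x) [H AND E -> Q]. Adds P, Q.
Round 3: (v) [P AND Q -> B]; (vi) [Q -> R]; (viii) [Q AND S -> T]. Adds B, R, T.
Derived: P (round 2), E (round 1), Q (round 2). N never appears in any round.

N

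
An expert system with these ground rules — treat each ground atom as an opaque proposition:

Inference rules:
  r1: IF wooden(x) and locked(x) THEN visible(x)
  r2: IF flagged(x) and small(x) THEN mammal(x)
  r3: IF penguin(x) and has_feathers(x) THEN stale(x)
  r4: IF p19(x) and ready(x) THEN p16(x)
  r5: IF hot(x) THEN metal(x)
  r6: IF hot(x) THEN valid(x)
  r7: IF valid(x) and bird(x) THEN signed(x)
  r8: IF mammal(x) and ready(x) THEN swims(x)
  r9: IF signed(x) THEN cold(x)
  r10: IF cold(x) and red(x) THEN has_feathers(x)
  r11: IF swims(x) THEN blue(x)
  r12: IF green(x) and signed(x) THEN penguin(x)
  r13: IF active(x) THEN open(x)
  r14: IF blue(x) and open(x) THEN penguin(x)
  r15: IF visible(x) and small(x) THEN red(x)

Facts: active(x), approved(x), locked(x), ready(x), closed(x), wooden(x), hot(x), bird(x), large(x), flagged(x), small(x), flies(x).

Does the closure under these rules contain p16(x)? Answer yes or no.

Round 1: r1 [IF wooden(x) and locked(x) THEN visible(x)]; r2 [IF flagged(x) and small(x) THEN mammal(x)]; r5 [IF hot(x) THEN metal(x)]; r6 [IF hot(x) THEN valid(x)]; r13 [IF active(x) THEN open(x)]. Adds visible(x), mammal(x), metal(x), valid(x), open(x).
Round 2: r7 [IF valid(x) and bird(x) THEN signed(x)]; r8 [IF mammal(x) and ready(x) THEN swims(x)]; r15 [IF visible(x) and small(x) THEN red(x)]. Adds signed(x), swims(x), red(x).
Round 3: r9 [IF signed(x) THEN cold(x)]; r11 [IF swims(x) THEN blue(x)]. Adds cold(x), blue(x).
Round 4: r10 [IF cold(x) and red(x) THEN has_feathers(x)]; r14 [IF blue(x) and open(x) THEN penguin(x)]. Adds has_feathers(x), penguin(x).
Round 5: r3 [IF penguin(x) and has_feathers(x) THEN stale(x)]. Adds stale(x).
Fixed point reached. p16(x) is concluded only by r4; r4 needs p19(x) (never derived).

no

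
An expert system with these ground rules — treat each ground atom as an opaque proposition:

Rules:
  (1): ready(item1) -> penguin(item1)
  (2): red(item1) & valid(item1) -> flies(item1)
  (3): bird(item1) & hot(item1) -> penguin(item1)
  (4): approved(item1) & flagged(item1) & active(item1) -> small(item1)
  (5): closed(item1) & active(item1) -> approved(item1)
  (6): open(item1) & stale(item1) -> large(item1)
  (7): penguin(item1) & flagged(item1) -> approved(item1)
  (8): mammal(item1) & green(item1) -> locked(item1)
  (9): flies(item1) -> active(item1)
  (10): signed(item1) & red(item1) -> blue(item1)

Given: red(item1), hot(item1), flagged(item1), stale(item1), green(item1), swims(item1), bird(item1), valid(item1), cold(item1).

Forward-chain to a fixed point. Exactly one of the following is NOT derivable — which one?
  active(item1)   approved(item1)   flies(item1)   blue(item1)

blue(item1)

Round 1 — (2), (3), derive flies(item1), penguin(item1).
Round 2 — (7), (9), derive approved(item1), active(item1).
Round 3 — (4), derive small(item1).
Derived: approved(item1) (round 2), flies(item1) (round 1), active(item1) (round 2). blue(item1) never appears in any round.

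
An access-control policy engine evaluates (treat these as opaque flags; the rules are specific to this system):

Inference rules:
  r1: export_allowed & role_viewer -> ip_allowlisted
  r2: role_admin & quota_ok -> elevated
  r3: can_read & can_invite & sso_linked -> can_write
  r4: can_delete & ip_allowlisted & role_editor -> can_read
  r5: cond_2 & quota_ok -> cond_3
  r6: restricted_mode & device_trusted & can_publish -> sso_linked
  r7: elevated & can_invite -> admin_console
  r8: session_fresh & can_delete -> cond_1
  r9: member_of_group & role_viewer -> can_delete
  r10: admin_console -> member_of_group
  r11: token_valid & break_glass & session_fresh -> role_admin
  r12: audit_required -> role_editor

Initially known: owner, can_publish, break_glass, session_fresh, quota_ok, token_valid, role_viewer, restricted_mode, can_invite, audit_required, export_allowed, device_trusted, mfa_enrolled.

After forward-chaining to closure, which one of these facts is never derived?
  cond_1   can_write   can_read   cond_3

cond_3

Round 1: r1 [export_allowed & role_viewer -> ip_allowlisted]; r6 [restricted_mode & device_trusted & can_publish -> sso_linked]; r11 [token_valid & break_glass & session_fresh -> role_admin]; r12 [audit_required -> role_editor]. Adds ip_allowlisted, sso_linked, role_admin, role_editor.
Round 2: r2 [role_admin & quota_ok -> elevated]. Adds elevated.
Round 3: r7 [elevated & can_invite -> admin_console]. Adds admin_console.
Round 4: r10 [admin_console -> member_of_group]. Adds member_of_group.
Round 5: r9 [member_of_group & role_viewer -> can_delete]. Adds can_delete.
Round 6: r4 [can_delete & ip_allowlisted & role_editor -> can_read]; r8 [session_fresh & can_delete -> cond_1]. Adds can_read, cond_1.
Round 7: r3 [can_read & can_invite & sso_linked -> can_write]. Adds can_write.
Derived: can_write (round 7), can_read (round 6), cond_1 (round 6). cond_3 never appears in any round.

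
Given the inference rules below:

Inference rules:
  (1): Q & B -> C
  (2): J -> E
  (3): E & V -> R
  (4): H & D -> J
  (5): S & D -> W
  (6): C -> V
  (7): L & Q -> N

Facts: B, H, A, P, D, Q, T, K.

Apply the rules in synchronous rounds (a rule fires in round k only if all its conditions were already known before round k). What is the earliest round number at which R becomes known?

3

Round 1: (1) [Q & B -> C]; (4) [H & D -> J]. Adds C, J.
Round 2: (2) [J -> E]; (6) [C -> V]. Adds E, V.
Round 3: (3) [E & V -> R]. Adds R.
R first appears in round 3.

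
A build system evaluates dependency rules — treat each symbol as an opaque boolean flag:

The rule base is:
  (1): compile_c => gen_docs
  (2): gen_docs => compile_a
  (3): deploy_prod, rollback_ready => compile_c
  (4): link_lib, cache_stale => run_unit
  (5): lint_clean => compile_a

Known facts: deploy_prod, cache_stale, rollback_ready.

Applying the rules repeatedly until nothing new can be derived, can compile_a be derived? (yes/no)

yes

Round 1: (3) [deploy_prod, rollback_ready => compile_c]. Adds compile_c.
Round 2: (1) [compile_c => gen_docs]. Adds gen_docs.
Round 3: (2) [gen_docs => compile_a]. Adds compile_a.
compile_a appears in round 3, so it is derivable.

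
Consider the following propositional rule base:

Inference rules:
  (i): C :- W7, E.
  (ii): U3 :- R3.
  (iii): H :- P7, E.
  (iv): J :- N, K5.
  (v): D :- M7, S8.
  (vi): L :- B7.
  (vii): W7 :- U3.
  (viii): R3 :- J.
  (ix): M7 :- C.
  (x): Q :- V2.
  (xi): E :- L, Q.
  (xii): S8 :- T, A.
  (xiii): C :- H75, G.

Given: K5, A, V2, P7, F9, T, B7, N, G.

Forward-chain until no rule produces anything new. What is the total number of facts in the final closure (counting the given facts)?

21

Round 1 — (iv), (vi), (x), (xii), derive J, L, Q, S8.
Round 2 — (viii), (xi), derive R3, E.
Round 3 — (ii), (iii), derive U3, H.
Round 4 — (vii), derive W7.
Round 5 — (i), derive C.
Round 6 — (ix), derive M7.
Round 7 — (v), derive D.
Closure: {A, B7, C, D, E, F9, G, H, J, K5, L, M7, N, P7, Q, R3, S8, T, U3, V2, W7} — 21 facts.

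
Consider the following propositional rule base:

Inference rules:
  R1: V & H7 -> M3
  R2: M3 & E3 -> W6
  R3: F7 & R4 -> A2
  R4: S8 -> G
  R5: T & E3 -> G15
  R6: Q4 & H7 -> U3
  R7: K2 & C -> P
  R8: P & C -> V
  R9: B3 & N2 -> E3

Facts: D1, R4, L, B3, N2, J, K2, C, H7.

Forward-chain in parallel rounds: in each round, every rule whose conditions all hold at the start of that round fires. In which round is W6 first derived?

4

Round 1 fires R7, R9, giving P, E3.
Round 2 fires R8, giving V.
Round 3 fires R1, giving M3.
Round 4 fires R2, giving W6.
W6 first appears in round 4.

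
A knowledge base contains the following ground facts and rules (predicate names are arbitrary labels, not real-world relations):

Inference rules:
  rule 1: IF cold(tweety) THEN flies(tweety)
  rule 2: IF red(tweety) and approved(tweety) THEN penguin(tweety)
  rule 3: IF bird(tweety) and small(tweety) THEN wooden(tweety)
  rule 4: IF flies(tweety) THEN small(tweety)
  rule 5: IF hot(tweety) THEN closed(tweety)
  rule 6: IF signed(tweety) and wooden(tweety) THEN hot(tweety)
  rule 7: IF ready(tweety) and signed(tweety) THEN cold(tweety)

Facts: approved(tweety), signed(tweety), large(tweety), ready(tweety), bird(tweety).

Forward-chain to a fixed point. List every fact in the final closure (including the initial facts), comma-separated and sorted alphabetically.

approved(tweety), bird(tweety), closed(tweety), cold(tweety), flies(tweety), hot(tweety), large(tweety), ready(tweety), signed(tweety), small(tweety), wooden(tweety)

Round 1: rule 7 [IF ready(tweety) and signed(tweety) THEN cold(tweety)]. New: cold(tweety).
Round 2: rule 1 [IF cold(tweety) THEN flies(tweety)]. New: flies(tweety).
Round 3: rule 4 [IF flies(tweety) THEN small(tweety)]. New: small(tweety).
Round 4: rule 3 [IF bird(tweety) and small(tweety) THEN wooden(tweety)]. New: wooden(tweety).
Round 5: rule 6 [IF signed(tweety) and wooden(tweety) THEN hot(tweety)]. New: hot(tweety).
Round 6: rule 5 [IF hot(tweety) THEN closed(tweety)]. New: closed(tweety).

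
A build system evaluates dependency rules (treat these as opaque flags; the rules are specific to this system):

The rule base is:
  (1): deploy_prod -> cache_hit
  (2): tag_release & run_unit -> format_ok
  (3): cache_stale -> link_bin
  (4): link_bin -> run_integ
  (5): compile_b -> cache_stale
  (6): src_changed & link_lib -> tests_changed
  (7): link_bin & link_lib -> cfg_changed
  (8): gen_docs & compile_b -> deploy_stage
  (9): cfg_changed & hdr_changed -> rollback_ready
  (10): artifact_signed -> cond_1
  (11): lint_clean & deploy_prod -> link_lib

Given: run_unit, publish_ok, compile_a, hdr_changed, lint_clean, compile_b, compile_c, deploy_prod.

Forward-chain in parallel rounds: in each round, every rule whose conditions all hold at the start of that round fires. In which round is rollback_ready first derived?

4

Round 1 — (1), (5), (11), derive cache_hit, cache_stale, link_lib.
Round 2 — (3), derive link_bin.
Round 3 — (4), (7), derive run_integ, cfg_changed.
Round 4 — (9), derive rollback_ready.
rollback_ready first appears in round 4.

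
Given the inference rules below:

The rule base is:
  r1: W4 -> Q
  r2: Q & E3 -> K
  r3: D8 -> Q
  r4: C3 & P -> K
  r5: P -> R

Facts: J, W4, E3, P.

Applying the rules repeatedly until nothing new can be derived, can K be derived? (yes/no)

Round 1 fires r1, r5, giving Q, R.
Round 2 fires r2, giving K.
K appears in round 2, so it is derivable.

yes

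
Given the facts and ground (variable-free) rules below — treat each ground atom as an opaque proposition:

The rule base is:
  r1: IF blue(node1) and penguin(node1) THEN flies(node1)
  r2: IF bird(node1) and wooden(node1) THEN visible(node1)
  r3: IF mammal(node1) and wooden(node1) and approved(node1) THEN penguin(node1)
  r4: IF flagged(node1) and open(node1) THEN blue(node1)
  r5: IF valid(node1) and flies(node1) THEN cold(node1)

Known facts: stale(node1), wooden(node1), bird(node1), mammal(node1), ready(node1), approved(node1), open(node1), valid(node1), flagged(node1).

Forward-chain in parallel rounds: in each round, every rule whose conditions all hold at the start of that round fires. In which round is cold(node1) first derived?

[1] r2 [IF bird(node1) and wooden(node1) THEN visible(node1)]; r3 [IF mammal(node1) and wooden(node1) and approved(node1) THEN penguin(node1)]; r4 [IF flagged(node1) and open(node1) THEN blue(node1)]. ⇒ new: visible(node1), penguin(node1), blue(node1).
[2] r1 [IF blue(node1) and penguin(node1) THEN flies(node1)]. ⇒ new: flies(node1).
[3] r5 [IF valid(node1) and flies(node1) THEN cold(node1)]. ⇒ new: cold(node1).
cold(node1) first appears in round 3.

3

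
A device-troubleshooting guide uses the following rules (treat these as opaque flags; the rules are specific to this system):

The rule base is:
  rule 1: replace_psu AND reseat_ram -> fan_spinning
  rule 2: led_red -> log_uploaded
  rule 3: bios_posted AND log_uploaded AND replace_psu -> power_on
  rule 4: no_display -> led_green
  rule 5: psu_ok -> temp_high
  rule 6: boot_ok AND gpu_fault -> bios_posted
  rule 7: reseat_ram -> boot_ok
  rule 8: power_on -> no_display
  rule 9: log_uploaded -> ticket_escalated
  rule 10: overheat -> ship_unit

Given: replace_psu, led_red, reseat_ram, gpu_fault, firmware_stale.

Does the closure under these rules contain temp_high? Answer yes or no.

no

Round 1: rule 1 [replace_psu AND reseat_ram -> fan_spinning]; rule 2 [led_red -> log_uploaded]; rule 7 [reseat_ram -> boot_ok]. New: fan_spinning, log_uploaded, boot_ok.
Round 2: rule 6 [boot_ok AND gpu_fault -> bios_posted]; rule 9 [log_uploaded -> ticket_escalated]. New: bios_posted, ticket_escalated.
Round 3: rule 3 [bios_posted AND log_uploaded AND replace_psu -> power_on]. New: power_on.
Round 4: rule 8 [power_on -> no_display]. New: no_display.
Round 5: rule 4 [no_display -> led_green]. New: led_green.
Fixed point reached. temp_high is concluded only by rule 5; rule 5 needs psu_ok (never derived).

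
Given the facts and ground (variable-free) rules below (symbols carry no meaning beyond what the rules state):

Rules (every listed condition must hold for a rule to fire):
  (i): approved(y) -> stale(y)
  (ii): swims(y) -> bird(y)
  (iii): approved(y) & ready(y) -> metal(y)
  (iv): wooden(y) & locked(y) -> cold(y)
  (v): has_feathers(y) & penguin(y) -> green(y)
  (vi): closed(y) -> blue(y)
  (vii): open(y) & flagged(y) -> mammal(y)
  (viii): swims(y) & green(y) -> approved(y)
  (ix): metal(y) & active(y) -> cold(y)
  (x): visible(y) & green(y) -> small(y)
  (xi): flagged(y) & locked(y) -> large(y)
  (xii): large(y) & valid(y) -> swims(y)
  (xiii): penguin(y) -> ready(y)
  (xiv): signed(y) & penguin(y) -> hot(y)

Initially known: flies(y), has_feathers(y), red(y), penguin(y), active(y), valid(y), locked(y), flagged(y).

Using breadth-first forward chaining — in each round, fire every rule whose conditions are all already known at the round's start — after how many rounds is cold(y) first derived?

Round 1 — (v), (xi), (xiii), derive green(y), large(y), ready(y).
Round 2 — (xii), derive swims(y).
Round 3 — (ii), (viii), derive bird(y), approved(y).
Round 4 — (i), (iii), derive stale(y), metal(y).
Round 5 — (ix), derive cold(y).
cold(y) first appears in round 5.

5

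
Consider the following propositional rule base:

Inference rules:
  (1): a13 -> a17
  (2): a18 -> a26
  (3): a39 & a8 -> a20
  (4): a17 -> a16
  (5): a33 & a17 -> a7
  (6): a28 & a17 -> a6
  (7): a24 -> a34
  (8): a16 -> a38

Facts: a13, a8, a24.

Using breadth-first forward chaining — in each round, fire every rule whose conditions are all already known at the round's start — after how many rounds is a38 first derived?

Round 1: (1) [a13 -> a17]; (7) [a24 -> a34]. Adds a17, a34.
Round 2: (4) [a17 -> a16]. Adds a16.
Round 3: (8) [a16 -> a38]. Adds a38.
a38 first appears in round 3.

3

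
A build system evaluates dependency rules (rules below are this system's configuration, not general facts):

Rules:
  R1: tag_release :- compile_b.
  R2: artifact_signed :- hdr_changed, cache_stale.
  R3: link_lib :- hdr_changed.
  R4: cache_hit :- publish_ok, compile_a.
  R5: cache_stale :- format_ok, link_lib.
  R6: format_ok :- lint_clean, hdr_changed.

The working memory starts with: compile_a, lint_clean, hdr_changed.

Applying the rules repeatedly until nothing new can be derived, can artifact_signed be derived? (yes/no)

Round 1 fires R3, R6, giving link_lib, format_ok.
Round 2 fires R5, giving cache_stale.
Round 3 fires R2, giving artifact_signed.
artifact_signed appears in round 3, so it is derivable.

yes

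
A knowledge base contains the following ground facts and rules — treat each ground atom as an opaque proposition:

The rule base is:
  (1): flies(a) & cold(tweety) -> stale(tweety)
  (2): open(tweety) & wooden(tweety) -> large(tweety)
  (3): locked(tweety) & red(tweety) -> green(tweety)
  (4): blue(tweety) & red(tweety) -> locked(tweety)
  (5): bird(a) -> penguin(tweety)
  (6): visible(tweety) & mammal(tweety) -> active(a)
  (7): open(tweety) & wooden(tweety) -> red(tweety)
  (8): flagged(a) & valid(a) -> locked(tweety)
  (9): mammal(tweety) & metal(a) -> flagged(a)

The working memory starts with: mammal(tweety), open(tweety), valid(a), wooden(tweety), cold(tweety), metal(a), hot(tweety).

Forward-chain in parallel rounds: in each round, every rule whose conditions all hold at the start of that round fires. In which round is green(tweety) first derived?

Round 1 fires (2), (7), (9), giving large(tweety), red(tweety), flagged(a).
Round 2 fires (8), giving locked(tweety).
Round 3 fires (3), giving green(tweety).
green(tweety) first appears in round 3.

3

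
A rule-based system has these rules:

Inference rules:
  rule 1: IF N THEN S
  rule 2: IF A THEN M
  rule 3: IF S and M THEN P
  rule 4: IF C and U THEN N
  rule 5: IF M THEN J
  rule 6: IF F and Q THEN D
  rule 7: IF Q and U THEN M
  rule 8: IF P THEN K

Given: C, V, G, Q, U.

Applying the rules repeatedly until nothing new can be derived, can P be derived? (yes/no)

yes

Round 1: rule 4 [IF C and U THEN N]; rule 7 [IF Q and U THEN M]. New: N, M.
Round 2: rule 1 [IF N THEN S]; rule 5 [IF M THEN J]. New: S, J.
Round 3: rule 3 [IF S and M THEN P]. New: P.
Round 4: rule 8 [IF P THEN K]. New: K.
P appears in round 3, so it is derivable.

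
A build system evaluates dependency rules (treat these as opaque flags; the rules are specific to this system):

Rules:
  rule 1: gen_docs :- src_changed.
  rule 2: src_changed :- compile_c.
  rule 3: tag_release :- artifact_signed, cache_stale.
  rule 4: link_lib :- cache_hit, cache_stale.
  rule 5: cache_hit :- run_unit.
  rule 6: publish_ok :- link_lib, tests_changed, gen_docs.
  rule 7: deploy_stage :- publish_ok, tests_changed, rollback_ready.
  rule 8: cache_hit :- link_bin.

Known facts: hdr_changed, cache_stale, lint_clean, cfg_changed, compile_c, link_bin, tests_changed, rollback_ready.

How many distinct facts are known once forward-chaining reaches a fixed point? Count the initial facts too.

Round 1: rule 2 [src_changed :- compile_c.]; rule 8 [cache_hit :- link_bin.]. New: src_changed, cache_hit.
Round 2: rule 1 [gen_docs :- src_changed.]; rule 4 [link_lib :- cache_hit, cache_stale.]. New: gen_docs, link_lib.
Round 3: rule 6 [publish_ok :- link_lib, tests_changed, gen_docs.]. New: publish_ok.
Round 4: rule 7 [deploy_stage :- publish_ok, tests_changed, rollback_ready.]. New: deploy_stage.
Closure: {cache_hit, cache_stale, cfg_changed, compile_c, deploy_stage, gen_docs, hdr_changed, link_bin, link_lib, lint_clean, publish_ok, rollback_ready, src_changed, tests_changed} — 14 facts.

14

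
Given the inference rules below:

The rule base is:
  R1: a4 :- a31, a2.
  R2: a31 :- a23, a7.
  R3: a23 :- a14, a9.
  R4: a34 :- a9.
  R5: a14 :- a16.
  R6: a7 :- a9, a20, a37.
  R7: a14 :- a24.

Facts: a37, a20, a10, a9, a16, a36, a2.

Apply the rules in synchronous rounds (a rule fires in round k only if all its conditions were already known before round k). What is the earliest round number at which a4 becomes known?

4

Round 1: R4 [a34 :- a9.]; R5 [a14 :- a16.]; R6 [a7 :- a9, a20, a37.]. Adds a34, a14, a7.
Round 2: R3 [a23 :- a14, a9.]. Adds a23.
Round 3: R2 [a31 :- a23, a7.]. Adds a31.
Round 4: R1 [a4 :- a31, a2.]. Adds a4.
a4 first appears in round 4.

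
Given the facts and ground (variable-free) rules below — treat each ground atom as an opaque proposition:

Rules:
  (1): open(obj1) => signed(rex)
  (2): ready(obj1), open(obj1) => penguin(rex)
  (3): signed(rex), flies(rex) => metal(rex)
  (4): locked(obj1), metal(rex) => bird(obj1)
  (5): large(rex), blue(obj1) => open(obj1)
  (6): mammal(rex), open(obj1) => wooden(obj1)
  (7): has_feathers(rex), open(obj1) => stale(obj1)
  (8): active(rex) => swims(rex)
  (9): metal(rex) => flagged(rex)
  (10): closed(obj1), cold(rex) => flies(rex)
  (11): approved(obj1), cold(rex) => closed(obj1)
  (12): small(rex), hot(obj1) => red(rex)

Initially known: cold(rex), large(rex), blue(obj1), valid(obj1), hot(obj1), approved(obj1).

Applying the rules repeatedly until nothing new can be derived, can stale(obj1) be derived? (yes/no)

[1] (5) [large(rex), blue(obj1) => open(obj1)]; (11) [approved(obj1), cold(rex) => closed(obj1)]. ⇒ new: open(obj1), closed(obj1).
[2] (1) [open(obj1) => signed(rex)]; (10) [closed(obj1), cold(rex) => flies(rex)]. ⇒ new: signed(rex), flies(rex).
[3] (3) [signed(rex), flies(rex) => metal(rex)]. ⇒ new: metal(rex).
[4] (9) [metal(rex) => flagged(rex)]. ⇒ new: flagged(rex).
Fixed point reached. stale(obj1) is concluded only by (7); (7) needs has_feathers(rex) (never derived).

no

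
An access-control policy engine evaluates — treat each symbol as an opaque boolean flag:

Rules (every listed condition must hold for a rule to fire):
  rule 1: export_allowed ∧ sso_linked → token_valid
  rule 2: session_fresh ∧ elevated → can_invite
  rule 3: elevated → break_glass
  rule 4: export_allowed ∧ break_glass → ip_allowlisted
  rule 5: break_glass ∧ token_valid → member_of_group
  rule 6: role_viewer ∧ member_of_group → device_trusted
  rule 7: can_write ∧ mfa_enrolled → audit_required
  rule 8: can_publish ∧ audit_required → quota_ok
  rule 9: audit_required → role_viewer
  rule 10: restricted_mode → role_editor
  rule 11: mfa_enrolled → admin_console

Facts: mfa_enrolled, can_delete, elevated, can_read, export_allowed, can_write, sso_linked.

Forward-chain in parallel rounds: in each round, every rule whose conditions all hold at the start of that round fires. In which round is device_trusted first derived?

3

Round 1: rule 1 [export_allowed ∧ sso_linked → token_valid]; rule 3 [elevated → break_glass]; rule 7 [can_write ∧ mfa_enrolled → audit_required]; rule 11 [mfa_enrolled → admin_console]. Adds token_valid, break_glass, audit_required, admin_console.
Round 2: rule 4 [export_allowed ∧ break_glass → ip_allowlisted]; rule 5 [break_glass ∧ token_valid → member_of_group]; rule 9 [audit_required → role_viewer]. Adds ip_allowlisted, member_of_group, role_viewer.
Round 3: rule 6 [role_viewer ∧ member_of_group → device_trusted]. Adds device_trusted.
device_trusted first appears in round 3.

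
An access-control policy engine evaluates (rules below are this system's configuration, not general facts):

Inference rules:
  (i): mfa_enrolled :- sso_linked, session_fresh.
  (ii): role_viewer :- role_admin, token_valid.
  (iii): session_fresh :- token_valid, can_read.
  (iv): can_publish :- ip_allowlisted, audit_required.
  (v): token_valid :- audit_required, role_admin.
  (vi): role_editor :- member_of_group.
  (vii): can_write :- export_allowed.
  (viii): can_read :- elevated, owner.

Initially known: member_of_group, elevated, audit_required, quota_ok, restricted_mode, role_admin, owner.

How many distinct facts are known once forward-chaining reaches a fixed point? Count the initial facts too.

Round 1: (v) [token_valid :- audit_required, role_admin.]; (vi) [role_editor :- member_of_group.]; (viii) [can_read :- elevated, owner.]. Adds token_valid, role_editor, can_read.
Round 2: (ii) [role_viewer :- role_admin, token_valid.]; (iii) [session_fresh :- token_valid, can_read.]. Adds role_viewer, session_fresh.
Closure: {audit_required, can_read, elevated, member_of_group, owner, quota_ok, restricted_mode, role_admin, role_editor, role_viewer, session_fresh, token_valid} — 12 facts.

12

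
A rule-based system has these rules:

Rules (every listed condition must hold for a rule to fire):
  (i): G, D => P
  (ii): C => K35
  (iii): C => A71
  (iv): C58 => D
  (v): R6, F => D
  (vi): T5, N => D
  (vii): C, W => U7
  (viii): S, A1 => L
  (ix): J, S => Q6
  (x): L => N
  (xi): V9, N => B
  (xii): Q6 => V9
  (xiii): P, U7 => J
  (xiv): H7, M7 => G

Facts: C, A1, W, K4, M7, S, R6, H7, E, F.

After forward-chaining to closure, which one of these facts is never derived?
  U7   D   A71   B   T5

Round 1 — (ii), (iii), (v), (vii), (viii), (xiv), derive K35, A71, D, U7, L, G.
Round 2 — (i), (x), derive P, N.
Round 3 — (xiii), derive J.
Round 4 — (ix), derive Q6.
Round 5 — (xii), derive V9.
Round 6 — (xi), derive B.
Derived: D (round 1), B (round 6), A71 (round 1), U7 (round 1). T5 never appears in any round.

T5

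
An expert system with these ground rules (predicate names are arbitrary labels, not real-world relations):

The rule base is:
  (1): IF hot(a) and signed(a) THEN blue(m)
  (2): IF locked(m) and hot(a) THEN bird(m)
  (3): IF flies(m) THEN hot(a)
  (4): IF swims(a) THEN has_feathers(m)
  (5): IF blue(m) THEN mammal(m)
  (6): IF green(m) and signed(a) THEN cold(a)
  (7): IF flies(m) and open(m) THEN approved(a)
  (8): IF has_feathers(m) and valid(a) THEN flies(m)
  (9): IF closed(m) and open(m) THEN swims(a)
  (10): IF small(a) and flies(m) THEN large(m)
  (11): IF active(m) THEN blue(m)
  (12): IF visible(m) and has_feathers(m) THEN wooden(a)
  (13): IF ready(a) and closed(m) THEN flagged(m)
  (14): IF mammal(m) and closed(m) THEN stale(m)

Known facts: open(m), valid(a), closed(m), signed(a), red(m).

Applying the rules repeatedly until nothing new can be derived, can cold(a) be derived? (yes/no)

no

[1] (9) [IF closed(m) and open(m) THEN swims(a)]. ⇒ new: swims(a).
[2] (4) [IF swims(a) THEN has_feathers(m)]. ⇒ new: has_feathers(m).
[3] (8) [IF has_feathers(m) and valid(a) THEN flies(m)]. ⇒ new: flies(m).
[4] (3) [IF flies(m) THEN hot(a)]; (7) [IF flies(m) and open(m) THEN approved(a)]. ⇒ new: hot(a), approved(a).
[5] (1) [IF hot(a) and signed(a) THEN blue(m)]. ⇒ new: blue(m).
[6] (5) [IF blue(m) THEN mammal(m)]. ⇒ new: mammal(m).
[7] (14) [IF mammal(m) and closed(m) THEN stale(m)]. ⇒ new: stale(m).
Fixed point reached. cold(a) is concluded only by (6); (6) needs green(m) (never derived).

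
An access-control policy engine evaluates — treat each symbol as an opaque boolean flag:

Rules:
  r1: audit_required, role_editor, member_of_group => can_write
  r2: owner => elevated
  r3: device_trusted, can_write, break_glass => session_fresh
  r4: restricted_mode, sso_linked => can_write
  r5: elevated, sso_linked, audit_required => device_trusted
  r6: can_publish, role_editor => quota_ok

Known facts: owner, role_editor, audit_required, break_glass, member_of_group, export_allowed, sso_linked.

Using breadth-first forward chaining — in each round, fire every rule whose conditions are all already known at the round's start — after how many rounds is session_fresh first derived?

3

[1] r1 [audit_required, role_editor, member_of_group => can_write]; r2 [owner => elevated]. ⇒ new: can_write, elevated.
[2] r5 [elevated, sso_linked, audit_required => device_trusted]. ⇒ new: device_trusted.
[3] r3 [device_trusted, can_write, break_glass => session_fresh]. ⇒ new: session_fresh.
session_fresh first appears in round 3.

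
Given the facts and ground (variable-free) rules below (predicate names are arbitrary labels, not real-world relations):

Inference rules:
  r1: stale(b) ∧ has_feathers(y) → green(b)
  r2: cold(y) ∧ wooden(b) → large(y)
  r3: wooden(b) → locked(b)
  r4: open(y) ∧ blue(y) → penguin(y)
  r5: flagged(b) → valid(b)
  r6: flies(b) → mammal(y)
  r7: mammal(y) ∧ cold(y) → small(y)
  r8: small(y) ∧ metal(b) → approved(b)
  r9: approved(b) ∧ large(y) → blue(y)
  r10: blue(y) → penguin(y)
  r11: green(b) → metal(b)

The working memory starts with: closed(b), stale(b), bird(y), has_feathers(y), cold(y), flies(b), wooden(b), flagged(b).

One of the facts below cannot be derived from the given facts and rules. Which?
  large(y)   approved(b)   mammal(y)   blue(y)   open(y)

Round 1 fires r1, r2, r3, r5, r6, giving green(b), large(y), locked(b), valid(b), mammal(y).
Round 2 fires r7, r11, giving small(y), metal(b).
Round 3 fires r8, giving approved(b).
Round 4 fires r9, giving blue(y).
Round 5 fires r10, giving penguin(y).
Derived: blue(y) (round 4), approved(b) (round 3), mammal(y) (round 1), large(y) (round 1). open(y) never appears in any round.

open(y)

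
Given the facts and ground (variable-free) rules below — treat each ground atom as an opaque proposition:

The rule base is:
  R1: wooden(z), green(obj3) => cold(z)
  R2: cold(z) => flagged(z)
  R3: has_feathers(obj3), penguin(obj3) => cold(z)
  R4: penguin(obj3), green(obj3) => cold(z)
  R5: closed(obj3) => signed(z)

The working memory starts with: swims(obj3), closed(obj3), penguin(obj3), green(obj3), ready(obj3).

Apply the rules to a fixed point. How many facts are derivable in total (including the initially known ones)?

8

Round 1: R4 [penguin(obj3), green(obj3) => cold(z)]; R5 [closed(obj3) => signed(z)]. New: cold(z), signed(z).
Round 2: R2 [cold(z) => flagged(z)]. New: flagged(z).
Closure: {closed(obj3), cold(z), flagged(z), green(obj3), penguin(obj3), ready(obj3), signed(z), swims(obj3)} — 8 facts.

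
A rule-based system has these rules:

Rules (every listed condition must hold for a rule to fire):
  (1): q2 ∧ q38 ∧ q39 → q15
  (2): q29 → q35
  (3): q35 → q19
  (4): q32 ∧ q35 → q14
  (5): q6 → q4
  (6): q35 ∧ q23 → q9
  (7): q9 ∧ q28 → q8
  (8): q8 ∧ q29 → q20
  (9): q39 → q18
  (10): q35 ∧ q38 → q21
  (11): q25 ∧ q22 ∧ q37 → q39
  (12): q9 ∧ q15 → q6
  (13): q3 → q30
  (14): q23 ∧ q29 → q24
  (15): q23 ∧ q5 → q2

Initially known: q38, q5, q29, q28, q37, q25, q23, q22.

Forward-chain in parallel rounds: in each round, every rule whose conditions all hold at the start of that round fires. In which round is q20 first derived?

4

Round 1 fires (2), (11), (14), (15), giving q35, q39, q24, q2.
Round 2 fires (1), (3), (6), (9), (10), giving q15, q19, q9, q18, q21.
Round 3 fires (7), (12), giving q8, q6.
Round 4 fires (5), (8), giving q4, q20.
q20 first appears in round 4.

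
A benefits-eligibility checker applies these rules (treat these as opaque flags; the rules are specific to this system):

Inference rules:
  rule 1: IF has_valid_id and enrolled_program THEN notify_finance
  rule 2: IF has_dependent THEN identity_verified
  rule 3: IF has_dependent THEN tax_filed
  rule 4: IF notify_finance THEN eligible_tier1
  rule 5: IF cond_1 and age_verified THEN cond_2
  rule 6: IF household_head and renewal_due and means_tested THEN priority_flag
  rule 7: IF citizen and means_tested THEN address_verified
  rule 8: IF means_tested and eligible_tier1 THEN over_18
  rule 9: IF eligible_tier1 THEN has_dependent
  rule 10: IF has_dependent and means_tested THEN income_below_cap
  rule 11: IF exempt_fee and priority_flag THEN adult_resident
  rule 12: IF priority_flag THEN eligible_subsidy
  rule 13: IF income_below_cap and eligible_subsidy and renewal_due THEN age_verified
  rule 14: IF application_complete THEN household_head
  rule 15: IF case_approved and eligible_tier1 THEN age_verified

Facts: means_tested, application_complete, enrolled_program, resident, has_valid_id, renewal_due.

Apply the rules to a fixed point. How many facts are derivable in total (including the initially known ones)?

17

Round 1 — rule 1, rule 14, derive notify_finance, household_head.
Round 2 — rule 4, rule 6, derive eligible_tier1, priority_flag.
Round 3 — rule 8, rule 9, rule 12, derive over_18, has_dependent, eligible_subsidy.
Round 4 — rule 2, rule 3, rule 10, derive identity_verified, tax_filed, income_below_cap.
Round 5 — rule 13, derive age_verified.
Closure: {age_verified, application_complete, eligible_subsidy, eligible_tier1, enrolled_program, has_dependent, has_valid_id, household_head, identity_verified, income_below_cap, means_tested, notify_finance, over_18, priority_flag, renewal_due, resident, tax_filed} — 17 facts.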